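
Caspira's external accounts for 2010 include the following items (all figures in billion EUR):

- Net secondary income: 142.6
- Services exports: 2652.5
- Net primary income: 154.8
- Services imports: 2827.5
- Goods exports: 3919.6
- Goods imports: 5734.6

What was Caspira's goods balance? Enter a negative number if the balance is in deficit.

-1815.0

Goods balance = 3919.6 - 5734.6 = -1815.0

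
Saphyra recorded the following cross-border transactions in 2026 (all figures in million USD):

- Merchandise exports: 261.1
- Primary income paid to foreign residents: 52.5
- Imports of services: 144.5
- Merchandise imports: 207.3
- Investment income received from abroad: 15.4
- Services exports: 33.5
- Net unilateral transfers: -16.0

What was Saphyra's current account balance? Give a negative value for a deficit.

-110.3

Goods balance = 261.1 - 207.3 = 53.8
Services balance = 33.5 - 144.5 = -111.0
Trade balance (goods + services) = 53.8 + (-111.0) = -57.2
Net primary income = 15.4 - 52.5 = -37.1
Net secondary income = -16.0
Current account = -57.2 + (-37.1) + (-16.0) = -110.3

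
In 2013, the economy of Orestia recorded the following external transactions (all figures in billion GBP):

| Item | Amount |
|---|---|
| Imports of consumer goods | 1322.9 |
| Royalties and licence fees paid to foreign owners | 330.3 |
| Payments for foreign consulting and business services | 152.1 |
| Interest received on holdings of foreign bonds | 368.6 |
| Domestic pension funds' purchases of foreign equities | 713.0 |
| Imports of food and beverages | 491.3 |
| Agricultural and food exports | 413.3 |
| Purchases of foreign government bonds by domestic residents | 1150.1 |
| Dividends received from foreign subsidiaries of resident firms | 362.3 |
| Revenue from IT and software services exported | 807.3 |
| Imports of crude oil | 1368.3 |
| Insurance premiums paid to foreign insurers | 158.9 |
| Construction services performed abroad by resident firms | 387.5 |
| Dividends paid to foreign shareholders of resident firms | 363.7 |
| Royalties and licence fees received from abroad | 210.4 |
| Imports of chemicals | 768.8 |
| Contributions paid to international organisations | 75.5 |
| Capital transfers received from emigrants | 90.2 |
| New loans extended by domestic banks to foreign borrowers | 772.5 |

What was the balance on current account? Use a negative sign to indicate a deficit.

Goods: -491.3 - 1322.9 + 413.3 - 768.8 - 1368.3 = -3538.0
Services: 807.3 - 330.3 - 152.1 + 210.4 + 387.5 - 158.9 = 763.9
Primary income: 368.6 - 363.7 + 362.3 = 367.2
Secondary income: -75.5
Current account = (-3538.0) + 763.9 + 367.2 + (-75.5) = -2482.4
(Excluded from the current account — financial account: domestic pension funds' purchases of foreign equities 713.0, purchases of foreign government bonds by domestic residents 1150.1, new loans extended by domestic banks to foreign borrowers 772.5; capital account: capital transfers received from emigrants 90.2.)

-2482.4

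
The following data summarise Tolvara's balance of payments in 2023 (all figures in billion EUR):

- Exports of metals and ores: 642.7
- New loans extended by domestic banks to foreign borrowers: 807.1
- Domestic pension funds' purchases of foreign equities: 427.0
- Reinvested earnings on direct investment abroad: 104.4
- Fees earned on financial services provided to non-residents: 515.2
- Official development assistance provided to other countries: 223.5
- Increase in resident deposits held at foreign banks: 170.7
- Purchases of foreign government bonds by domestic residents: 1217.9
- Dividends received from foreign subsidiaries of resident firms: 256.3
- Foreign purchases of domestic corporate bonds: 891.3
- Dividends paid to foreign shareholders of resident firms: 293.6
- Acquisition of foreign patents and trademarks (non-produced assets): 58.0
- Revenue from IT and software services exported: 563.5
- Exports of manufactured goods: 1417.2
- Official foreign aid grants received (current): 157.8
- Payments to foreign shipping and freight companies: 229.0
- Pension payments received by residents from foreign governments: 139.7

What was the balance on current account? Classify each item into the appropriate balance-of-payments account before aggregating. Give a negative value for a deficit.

3050.7

Goods: 1417.2 + 642.7 = 2059.9
Services: 515.2 + 563.5 - 229.0 = 849.7
Primary income: 104.4 + 256.3 - 293.6 = 67.1
Secondary income: 157.8 + 139.7 - 223.5 = 74.0
Current account = 2059.9 + 849.7 + 67.1 + 74.0 = 3050.7
(Excluded from the current account — financial account: new loans extended by domestic banks to foreign borrowers 807.1, domestic pension funds' purchases of foreign equities 427.0, increase in resident deposits held at foreign banks 170.7, purchases of foreign government bonds by domestic residents 1217.9, foreign purchases of domestic corporate bonds 891.3; capital account: acquisition of foreign patents and trademarks (non-produced assets) 58.0.)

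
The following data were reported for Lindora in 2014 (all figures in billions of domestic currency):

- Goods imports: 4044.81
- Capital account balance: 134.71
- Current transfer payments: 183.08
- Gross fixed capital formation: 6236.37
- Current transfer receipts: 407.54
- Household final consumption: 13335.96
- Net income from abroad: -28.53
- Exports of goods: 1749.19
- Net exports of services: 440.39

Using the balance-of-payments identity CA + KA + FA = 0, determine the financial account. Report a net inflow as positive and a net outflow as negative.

Goods balance = 1749.19 - 4044.81 = -2295.62
Services balance = 440.39
Trade balance (goods + services) = -2295.62 + 440.39 = -1855.23
Net primary income = -28.53
Net secondary income = 407.54 - 183.08 = 224.46
Current account = -1855.23 + (-28.53) + 224.46 = -1659.30
Financial account = -(-1659.30 + 134.71) = 1524.59

1524.59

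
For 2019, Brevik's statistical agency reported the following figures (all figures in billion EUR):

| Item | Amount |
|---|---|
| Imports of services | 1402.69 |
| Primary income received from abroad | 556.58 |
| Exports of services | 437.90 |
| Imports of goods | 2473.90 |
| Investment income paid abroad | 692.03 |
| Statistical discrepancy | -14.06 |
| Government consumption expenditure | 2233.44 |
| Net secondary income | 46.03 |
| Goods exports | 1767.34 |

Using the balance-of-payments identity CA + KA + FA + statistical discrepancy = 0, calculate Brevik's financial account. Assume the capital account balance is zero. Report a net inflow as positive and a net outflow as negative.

1774.83

Goods balance = 1767.34 - 2473.90 = -706.56
Services balance = 437.90 - 1402.69 = -964.79
Trade balance (goods + services) = -706.56 + (-964.79) = -1671.35
Net primary income = 556.58 - 692.03 = -135.45
Net secondary income = 46.03
Current account = -1671.35 + (-135.45) + 46.03 = -1760.77
Financial account = -(-1760.77 + (-14.06)) = 1774.83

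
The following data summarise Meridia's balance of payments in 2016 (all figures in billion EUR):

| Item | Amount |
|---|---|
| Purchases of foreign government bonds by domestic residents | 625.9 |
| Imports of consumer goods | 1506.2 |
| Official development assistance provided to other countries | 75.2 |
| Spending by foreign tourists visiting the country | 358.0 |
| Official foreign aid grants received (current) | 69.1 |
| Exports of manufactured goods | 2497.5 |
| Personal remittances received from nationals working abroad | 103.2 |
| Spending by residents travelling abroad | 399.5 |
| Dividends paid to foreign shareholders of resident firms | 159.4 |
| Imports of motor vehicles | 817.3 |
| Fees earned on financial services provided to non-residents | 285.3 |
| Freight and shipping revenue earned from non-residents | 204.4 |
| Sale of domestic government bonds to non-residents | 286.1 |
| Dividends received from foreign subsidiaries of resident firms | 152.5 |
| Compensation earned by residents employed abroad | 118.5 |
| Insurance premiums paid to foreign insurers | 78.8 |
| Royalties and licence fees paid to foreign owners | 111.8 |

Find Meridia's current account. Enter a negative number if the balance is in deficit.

Goods: -1506.2 + 2497.5 - 817.3 = 174.0
Services: 204.4 - 111.8 + 358.0 - 399.5 - 78.8 + 285.3 = 257.6
Primary income: 118.5 - 159.4 + 152.5 = 111.6
Secondary income: 69.1 + 103.2 - 75.2 = 97.1
Current account = 174.0 + 257.6 + 111.6 + 97.1 = 640.3
(Excluded from the current account — financial account: purchases of foreign government bonds by domestic residents 625.9, sale of domestic government bonds to non-residents 286.1.)

640.3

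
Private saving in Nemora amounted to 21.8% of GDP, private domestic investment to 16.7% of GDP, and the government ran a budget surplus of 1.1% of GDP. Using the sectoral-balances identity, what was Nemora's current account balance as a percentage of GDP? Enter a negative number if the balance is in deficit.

By the sectoral-balances identity, CA = (S_private - I) + (T - G).
Private balance = 21.8 - 16.7 = 5.1
Government balance (T - G) = 1.1
CA = 5.1 + 1.1 = 6.2

6.2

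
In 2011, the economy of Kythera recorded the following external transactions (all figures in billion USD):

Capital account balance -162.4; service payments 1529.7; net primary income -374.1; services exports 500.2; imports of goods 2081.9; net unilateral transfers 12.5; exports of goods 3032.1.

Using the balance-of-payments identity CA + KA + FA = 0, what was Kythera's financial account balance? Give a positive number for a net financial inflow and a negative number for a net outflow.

603.3

Goods balance = 3032.1 - 2081.9 = 950.2
Services balance = 500.2 - 1529.7 = -1029.5
Trade balance (goods + services) = 950.2 + (-1029.5) = -79.3
Net primary income = -374.1
Net secondary income = 12.5
Current account = -79.3 + (-374.1) + 12.5 = -440.9
Financial account = -(-440.9 + (-162.4)) = 603.3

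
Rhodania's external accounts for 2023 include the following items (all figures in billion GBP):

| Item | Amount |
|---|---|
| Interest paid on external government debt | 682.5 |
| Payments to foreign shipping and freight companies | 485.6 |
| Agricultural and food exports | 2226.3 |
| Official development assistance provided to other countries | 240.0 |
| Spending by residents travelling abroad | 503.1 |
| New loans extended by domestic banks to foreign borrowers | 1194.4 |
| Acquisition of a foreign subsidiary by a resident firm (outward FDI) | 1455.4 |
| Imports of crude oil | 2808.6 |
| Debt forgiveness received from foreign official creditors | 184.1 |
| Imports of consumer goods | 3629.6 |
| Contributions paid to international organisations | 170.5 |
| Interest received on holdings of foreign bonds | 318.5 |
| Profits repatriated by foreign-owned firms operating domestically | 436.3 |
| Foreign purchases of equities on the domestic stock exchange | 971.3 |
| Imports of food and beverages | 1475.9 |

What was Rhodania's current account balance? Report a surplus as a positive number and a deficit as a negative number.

Goods: 2226.3 - 3629.6 - 2808.6 - 1475.9 = -5687.8
Services: -485.6 - 503.1 = -988.7
Primary income: -682.5 - 436.3 + 318.5 = -800.3
Secondary income: -240.0 - 170.5 = -410.5
Current account = (-5687.8) + (-988.7) + (-800.3) + (-410.5) = -7887.3
(Excluded from the current account — financial account: new loans extended by domestic banks to foreign borrowers 1194.4, acquisition of a foreign subsidiary by a resident firm (outward FDI) 1455.4, foreign purchases of equities on the domestic stock exchange 971.3; capital account: debt forgiveness received from foreign official creditors 184.1.)

-7887.3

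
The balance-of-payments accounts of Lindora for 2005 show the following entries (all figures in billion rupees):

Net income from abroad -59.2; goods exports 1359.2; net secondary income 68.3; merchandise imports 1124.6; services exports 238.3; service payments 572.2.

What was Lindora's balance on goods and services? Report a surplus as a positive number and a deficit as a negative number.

-99.3

Goods balance = 1359.2 - 1124.6 = 234.6
Services balance = 238.3 - 572.2 = -333.9
Trade balance (goods + services) = 234.6 + (-333.9) = -99.3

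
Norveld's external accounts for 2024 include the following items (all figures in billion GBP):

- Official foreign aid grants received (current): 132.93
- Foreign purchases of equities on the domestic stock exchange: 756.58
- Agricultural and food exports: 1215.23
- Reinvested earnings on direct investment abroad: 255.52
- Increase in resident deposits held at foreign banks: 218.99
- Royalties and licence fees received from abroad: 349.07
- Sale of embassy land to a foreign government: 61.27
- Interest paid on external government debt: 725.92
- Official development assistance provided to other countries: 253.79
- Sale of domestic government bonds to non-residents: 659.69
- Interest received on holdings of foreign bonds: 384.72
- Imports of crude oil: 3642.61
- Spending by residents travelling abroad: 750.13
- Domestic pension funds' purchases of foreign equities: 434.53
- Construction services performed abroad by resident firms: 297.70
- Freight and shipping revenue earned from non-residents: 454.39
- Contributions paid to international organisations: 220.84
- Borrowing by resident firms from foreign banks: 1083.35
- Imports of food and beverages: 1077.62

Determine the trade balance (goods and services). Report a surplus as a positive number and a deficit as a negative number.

-3153.97

Goods: -1077.62 + 1215.23 - 3642.61 = -3505.00
Services: 349.07 + 297.70 + 454.39 - 750.13 = 351.03
Trade balance = -3505.00 + 351.03 = -3153.97
(Excluded from the trade balance — secondary income: official foreign aid grants received (current) 132.93, official development assistance provided to other countries 253.79, contributions paid to international organisations 220.84; financial account: foreign purchases of equities on the domestic stock exchange 756.58, increase in resident deposits held at foreign banks 218.99, sale of domestic government bonds to non-residents 659.69, domestic pension funds' purchases of foreign equities 434.53, borrowing by resident firms from foreign banks 1083.35; primary income: reinvested earnings on direct investment abroad 255.52, interest paid on external government debt 725.92, interest received on holdings of foreign bonds 384.72; capital account: sale of embassy land to a foreign government 61.27.)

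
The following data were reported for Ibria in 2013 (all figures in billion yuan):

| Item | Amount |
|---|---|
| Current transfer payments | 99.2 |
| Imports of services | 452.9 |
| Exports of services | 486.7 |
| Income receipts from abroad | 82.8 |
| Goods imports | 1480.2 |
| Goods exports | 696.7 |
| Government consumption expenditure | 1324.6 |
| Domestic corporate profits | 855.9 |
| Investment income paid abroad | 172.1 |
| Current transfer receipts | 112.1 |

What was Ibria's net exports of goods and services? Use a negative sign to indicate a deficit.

Goods balance = 696.7 - 1480.2 = -783.5
Services balance = 486.7 - 452.9 = 33.8
Trade balance (goods + services) = -783.5 + 33.8 = -749.7

-749.7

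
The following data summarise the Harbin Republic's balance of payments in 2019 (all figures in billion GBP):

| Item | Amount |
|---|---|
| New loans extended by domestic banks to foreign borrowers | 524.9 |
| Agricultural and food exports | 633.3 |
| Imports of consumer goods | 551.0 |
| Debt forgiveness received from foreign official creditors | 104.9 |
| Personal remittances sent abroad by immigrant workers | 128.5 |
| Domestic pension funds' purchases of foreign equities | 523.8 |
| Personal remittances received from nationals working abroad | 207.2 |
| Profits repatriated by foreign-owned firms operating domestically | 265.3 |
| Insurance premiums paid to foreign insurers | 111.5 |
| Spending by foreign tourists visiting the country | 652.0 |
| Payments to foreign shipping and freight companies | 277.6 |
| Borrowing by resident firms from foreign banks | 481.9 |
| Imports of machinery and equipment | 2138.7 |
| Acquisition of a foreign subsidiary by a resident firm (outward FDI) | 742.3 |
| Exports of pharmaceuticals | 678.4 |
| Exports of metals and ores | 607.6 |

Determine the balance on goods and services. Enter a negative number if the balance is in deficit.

-507.5

Goods: -2138.7 + 607.6 - 551.0 + 678.4 + 633.3 = -770.4
Services: 652.0 - 277.6 - 111.5 = 262.9
Trade balance = -770.4 + 262.9 = -507.5
(Excluded from the trade balance — financial account: new loans extended by domestic banks to foreign borrowers 524.9, domestic pension funds' purchases of foreign equities 523.8, borrowing by resident firms from foreign banks 481.9, acquisition of a foreign subsidiary by a resident firm (outward FDI) 742.3; capital account: debt forgiveness received from foreign official creditors 104.9; secondary income: personal remittances sent abroad by immigrant workers 128.5, personal remittances received from nationals working abroad 207.2; primary income: profits repatriated by foreign-owned firms operating domestically 265.3.)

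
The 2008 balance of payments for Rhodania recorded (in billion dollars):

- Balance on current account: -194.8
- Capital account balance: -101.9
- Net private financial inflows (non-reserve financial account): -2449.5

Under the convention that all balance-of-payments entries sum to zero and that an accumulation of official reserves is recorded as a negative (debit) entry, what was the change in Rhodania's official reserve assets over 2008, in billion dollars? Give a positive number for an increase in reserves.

Official reserve transactions balance = -((-194.8) + (-101.9) + (-2449.5)) = 2746.2
An accumulation of reserves is recorded as a debit (negative entry), so the change in the stock of reserves is the negative of that balance.
Change in official reserves = -(2746.2) = -2746.2

-2746.2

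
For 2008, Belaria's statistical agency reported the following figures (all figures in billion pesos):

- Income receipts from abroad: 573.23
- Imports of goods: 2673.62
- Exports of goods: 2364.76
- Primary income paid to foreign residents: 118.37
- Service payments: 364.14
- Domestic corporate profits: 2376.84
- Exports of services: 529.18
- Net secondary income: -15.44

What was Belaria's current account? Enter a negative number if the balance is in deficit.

295.60

Goods balance = 2364.76 - 2673.62 = -308.86
Services balance = 529.18 - 364.14 = 165.04
Trade balance (goods + services) = -308.86 + 165.04 = -143.82
Net primary income = 573.23 - 118.37 = 454.86
Net secondary income = -15.44
Current account = -143.82 + 454.86 + (-15.44) = 295.60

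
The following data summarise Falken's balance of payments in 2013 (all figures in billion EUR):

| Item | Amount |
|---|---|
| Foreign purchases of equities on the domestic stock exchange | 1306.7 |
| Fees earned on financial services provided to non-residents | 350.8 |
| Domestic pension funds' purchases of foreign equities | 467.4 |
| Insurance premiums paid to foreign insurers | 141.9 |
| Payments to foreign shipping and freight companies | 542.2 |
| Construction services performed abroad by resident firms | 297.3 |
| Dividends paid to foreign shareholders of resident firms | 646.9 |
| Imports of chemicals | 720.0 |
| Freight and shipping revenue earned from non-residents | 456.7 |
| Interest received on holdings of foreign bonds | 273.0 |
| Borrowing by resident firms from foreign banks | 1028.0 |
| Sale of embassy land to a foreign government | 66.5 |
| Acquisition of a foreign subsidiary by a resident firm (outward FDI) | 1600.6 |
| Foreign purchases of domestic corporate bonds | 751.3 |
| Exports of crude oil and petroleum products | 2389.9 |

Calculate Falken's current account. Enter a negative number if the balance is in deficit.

1716.7

Goods: 2389.9 - 720.0 = 1669.9
Services: -542.2 + 350.8 + 456.7 + 297.3 - 141.9 = 420.7
Primary income: -646.9 + 273.0 = -373.9
Current account = 1669.9 + 420.7 + (-373.9) = 1716.7
(Excluded from the current account — financial account: foreign purchases of equities on the domestic stock exchange 1306.7, domestic pension funds' purchases of foreign equities 467.4, borrowing by resident firms from foreign banks 1028.0, acquisition of a foreign subsidiary by a resident firm (outward FDI) 1600.6, foreign purchases of domestic corporate bonds 751.3; capital account: sale of embassy land to a foreign government 66.5.)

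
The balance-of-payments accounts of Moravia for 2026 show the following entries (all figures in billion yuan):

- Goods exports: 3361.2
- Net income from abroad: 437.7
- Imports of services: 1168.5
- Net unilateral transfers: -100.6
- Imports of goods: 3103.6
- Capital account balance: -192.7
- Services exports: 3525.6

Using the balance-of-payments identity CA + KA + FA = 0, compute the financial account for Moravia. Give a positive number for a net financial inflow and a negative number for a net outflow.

Goods balance = 3361.2 - 3103.6 = 257.6
Services balance = 3525.6 - 1168.5 = 2357.1
Trade balance (goods + services) = 257.6 + 2357.1 = 2614.7
Net primary income = 437.7
Net secondary income = -100.6
Current account = 2614.7 + 437.7 + (-100.6) = 2951.8
Financial account = -(2951.8 + (-192.7)) = -2759.1

-2759.1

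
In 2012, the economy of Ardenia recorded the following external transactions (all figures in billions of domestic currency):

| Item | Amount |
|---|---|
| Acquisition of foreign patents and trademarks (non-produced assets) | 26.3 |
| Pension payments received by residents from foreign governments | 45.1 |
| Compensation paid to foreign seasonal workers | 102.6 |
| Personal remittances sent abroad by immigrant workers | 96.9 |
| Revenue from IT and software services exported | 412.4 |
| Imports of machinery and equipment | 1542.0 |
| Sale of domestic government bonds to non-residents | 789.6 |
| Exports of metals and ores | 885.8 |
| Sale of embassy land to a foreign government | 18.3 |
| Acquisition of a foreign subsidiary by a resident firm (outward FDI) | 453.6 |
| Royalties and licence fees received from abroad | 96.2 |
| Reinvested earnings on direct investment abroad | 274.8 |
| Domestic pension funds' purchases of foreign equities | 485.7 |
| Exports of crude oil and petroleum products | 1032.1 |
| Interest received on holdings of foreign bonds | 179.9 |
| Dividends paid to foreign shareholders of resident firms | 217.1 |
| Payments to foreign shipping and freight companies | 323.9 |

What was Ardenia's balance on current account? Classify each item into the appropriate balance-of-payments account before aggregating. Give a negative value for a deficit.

Goods: -1542.0 + 1032.1 + 885.8 = 375.9
Services: 412.4 - 323.9 + 96.2 = 184.7
Primary income: 179.9 - 102.6 + 274.8 - 217.1 = 135.0
Secondary income: -96.9 + 45.1 = -51.8
Current account = 375.9 + 184.7 + 135.0 + (-51.8) = 643.8
(Excluded from the current account — capital account: acquisition of foreign patents and trademarks (non-produced assets) 26.3, sale of embassy land to a foreign government 18.3; financial account: sale of domestic government bonds to non-residents 789.6, acquisition of a foreign subsidiary by a resident firm (outward FDI) 453.6, domestic pension funds' purchases of foreign equities 485.7.)

643.8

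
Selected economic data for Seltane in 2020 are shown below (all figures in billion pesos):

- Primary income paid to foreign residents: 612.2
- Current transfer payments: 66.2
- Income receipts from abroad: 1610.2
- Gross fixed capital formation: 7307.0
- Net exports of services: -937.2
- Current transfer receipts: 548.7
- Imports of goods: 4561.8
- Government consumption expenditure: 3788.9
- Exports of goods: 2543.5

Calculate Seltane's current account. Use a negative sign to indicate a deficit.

-1475.0

Goods balance = 2543.5 - 4561.8 = -2018.3
Services balance = -937.2
Trade balance (goods + services) = -2018.3 + (-937.2) = -2955.5
Net primary income = 1610.2 - 612.2 = 998.0
Net secondary income = 548.7 - 66.2 = 482.5
Current account = -2955.5 + 998.0 + 482.5 = -1475.0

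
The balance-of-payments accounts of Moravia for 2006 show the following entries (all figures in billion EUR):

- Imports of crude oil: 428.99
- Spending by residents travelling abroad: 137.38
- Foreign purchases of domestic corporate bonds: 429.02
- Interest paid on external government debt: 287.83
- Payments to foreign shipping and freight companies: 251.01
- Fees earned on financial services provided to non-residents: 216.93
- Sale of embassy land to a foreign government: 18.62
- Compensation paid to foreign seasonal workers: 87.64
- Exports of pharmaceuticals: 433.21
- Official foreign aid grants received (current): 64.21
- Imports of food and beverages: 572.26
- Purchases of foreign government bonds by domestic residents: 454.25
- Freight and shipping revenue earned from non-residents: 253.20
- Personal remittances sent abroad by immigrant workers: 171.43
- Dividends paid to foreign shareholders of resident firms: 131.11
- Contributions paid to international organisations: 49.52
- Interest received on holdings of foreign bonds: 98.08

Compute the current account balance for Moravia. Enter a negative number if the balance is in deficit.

-1051.54

Goods: -572.26 - 428.99 + 433.21 = -568.04
Services: 216.93 - 251.01 + 253.20 - 137.38 = 81.74
Primary income: -287.83 + 98.08 - 131.11 - 87.64 = -408.50
Secondary income: -49.52 + 64.21 - 171.43 = -156.74
Current account = (-568.04) + 81.74 + (-408.50) + (-156.74) = -1051.54
(Excluded from the current account — financial account: foreign purchases of domestic corporate bonds 429.02, purchases of foreign government bonds by domestic residents 454.25; capital account: sale of embassy land to a foreign government 18.62.)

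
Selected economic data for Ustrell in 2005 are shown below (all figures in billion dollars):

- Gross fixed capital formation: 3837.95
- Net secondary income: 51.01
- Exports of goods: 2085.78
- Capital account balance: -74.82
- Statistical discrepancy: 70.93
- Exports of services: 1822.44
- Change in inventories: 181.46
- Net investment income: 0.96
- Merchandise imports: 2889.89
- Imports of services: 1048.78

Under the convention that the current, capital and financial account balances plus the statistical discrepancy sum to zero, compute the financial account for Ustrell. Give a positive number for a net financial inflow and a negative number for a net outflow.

-17.63

Goods balance = 2085.78 - 2889.89 = -804.11
Services balance = 1822.44 - 1048.78 = 773.66
Trade balance (goods + services) = -804.11 + 773.66 = -30.45
Net primary income = 0.96
Net secondary income = 51.01
Current account = -30.45 + 0.96 + 51.01 = 21.52
Financial account = -(21.52 + (-74.82) + 70.93) = -17.63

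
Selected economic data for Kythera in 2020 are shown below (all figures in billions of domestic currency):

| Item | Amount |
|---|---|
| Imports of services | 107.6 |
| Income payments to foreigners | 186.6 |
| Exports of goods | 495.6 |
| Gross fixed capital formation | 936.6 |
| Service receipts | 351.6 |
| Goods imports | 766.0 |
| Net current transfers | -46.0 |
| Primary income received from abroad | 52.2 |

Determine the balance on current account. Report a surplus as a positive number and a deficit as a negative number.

-206.8

Goods balance = 495.6 - 766.0 = -270.4
Services balance = 351.6 - 107.6 = 244.0
Trade balance (goods + services) = -270.4 + 244.0 = -26.4
Net primary income = 52.2 - 186.6 = -134.4
Net secondary income = -46.0
Current account = -26.4 + (-134.4) + (-46.0) = -206.8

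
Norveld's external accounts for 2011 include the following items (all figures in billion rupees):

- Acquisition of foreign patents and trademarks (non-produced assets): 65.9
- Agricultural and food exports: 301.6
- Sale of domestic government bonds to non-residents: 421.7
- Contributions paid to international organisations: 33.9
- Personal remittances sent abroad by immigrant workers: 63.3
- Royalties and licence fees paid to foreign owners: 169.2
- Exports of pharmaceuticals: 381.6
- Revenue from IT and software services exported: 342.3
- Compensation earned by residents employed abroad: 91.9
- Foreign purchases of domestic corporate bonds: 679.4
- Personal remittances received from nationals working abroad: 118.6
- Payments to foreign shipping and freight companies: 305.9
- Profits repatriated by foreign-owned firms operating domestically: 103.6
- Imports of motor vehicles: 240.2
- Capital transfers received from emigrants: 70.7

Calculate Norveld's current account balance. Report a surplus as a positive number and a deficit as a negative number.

319.9

Goods: -240.2 + 381.6 + 301.6 = 443.0
Services: -169.2 + 342.3 - 305.9 = -132.8
Primary income: -103.6 + 91.9 = -11.7
Secondary income: -33.9 - 63.3 + 118.6 = 21.4
Current account = 443.0 + (-132.8) + (-11.7) + 21.4 = 319.9
(Excluded from the current account — capital account: acquisition of foreign patents and trademarks (non-produced assets) 65.9, capital transfers received from emigrants 70.7; financial account: sale of domestic government bonds to non-residents 421.7, foreign purchases of domestic corporate bonds 679.4.)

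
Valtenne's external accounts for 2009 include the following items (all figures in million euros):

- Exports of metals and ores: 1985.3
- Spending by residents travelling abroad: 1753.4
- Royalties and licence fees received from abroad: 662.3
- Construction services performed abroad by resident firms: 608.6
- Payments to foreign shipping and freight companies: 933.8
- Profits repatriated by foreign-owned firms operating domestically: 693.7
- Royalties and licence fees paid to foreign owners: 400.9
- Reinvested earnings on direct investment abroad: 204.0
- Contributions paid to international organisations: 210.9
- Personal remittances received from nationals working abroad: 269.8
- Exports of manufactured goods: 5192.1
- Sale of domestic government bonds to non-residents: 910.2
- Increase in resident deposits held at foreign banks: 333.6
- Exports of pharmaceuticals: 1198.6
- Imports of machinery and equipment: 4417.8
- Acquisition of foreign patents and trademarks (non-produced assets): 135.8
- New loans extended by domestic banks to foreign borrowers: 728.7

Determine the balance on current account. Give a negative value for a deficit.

1710.2

Goods: 1198.6 + 5192.1 - 4417.8 + 1985.3 = 3958.2
Services: -1753.4 + 608.6 - 400.9 - 933.8 + 662.3 = -1817.2
Primary income: 204.0 - 693.7 = -489.7
Secondary income: -210.9 + 269.8 = 58.9
Current account = 3958.2 + (-1817.2) + (-489.7) + 58.9 = 1710.2
(Excluded from the current account — financial account: sale of domestic government bonds to non-residents 910.2, increase in resident deposits held at foreign banks 333.6, new loans extended by domestic banks to foreign borrowers 728.7; capital account: acquisition of foreign patents and trademarks (non-produced assets) 135.8.)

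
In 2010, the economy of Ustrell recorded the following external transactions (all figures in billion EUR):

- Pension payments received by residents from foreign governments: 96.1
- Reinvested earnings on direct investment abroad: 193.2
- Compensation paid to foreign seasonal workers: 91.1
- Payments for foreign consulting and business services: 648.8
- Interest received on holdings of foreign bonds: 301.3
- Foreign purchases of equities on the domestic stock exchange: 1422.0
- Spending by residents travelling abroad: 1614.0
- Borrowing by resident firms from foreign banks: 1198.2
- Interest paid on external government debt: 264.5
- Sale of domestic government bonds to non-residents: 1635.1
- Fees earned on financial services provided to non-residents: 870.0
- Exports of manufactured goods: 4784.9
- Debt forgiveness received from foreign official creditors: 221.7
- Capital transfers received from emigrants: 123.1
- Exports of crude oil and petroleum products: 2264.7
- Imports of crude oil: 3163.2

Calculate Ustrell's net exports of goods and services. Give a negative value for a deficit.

2493.6

Goods: 2264.7 + 4784.9 - 3163.2 = 3886.4
Services: -648.8 + 870.0 - 1614.0 = -1392.8
Trade balance = 3886.4 + (-1392.8) = 2493.6
(Excluded from the trade balance — secondary income: pension payments received by residents from foreign governments 96.1; primary income: reinvested earnings on direct investment abroad 193.2, compensation paid to foreign seasonal workers 91.1, interest received on holdings of foreign bonds 301.3, interest paid on external government debt 264.5; financial account: foreign purchases of equities on the domestic stock exchange 1422.0, borrowing by resident firms from foreign banks 1198.2, sale of domestic government bonds to non-residents 1635.1; capital account: debt forgiveness received from foreign official creditors 221.7, capital transfers received from emigrants 123.1.)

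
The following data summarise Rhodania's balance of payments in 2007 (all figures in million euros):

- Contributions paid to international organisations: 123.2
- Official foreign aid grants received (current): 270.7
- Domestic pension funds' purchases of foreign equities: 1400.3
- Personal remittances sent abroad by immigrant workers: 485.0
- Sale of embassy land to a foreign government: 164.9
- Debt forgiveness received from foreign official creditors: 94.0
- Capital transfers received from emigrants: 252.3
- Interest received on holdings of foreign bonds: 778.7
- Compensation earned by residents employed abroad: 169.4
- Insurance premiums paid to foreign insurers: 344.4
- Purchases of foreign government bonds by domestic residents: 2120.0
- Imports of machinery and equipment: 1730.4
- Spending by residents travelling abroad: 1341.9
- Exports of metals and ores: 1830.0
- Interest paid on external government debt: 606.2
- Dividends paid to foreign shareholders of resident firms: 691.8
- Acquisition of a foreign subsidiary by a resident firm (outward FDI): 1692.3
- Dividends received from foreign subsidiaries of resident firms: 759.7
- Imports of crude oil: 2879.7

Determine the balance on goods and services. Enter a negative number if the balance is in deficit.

Goods: -1730.4 + 1830.0 - 2879.7 = -2780.1
Services: -344.4 - 1341.9 = -1686.3
Trade balance = -2780.1 + (-1686.3) = -4466.4
(Excluded from the trade balance — secondary income: contributions paid to international organisations 123.2, official foreign aid grants received (current) 270.7, personal remittances sent abroad by immigrant workers 485.0; financial account: domestic pension funds' purchases of foreign equities 1400.3, purchases of foreign government bonds by domestic residents 2120.0, acquisition of a foreign subsidiary by a resident firm (outward FDI) 1692.3; capital account: sale of embassy land to a foreign government 164.9, debt forgiveness received from foreign official creditors 94.0, capital transfers received from emigrants 252.3; primary income: interest received on holdings of foreign bonds 778.7, compensation earned by residents employed abroad 169.4, interest paid on external government debt 606.2, dividends paid to foreign shareholders of resident firms 691.8, dividends received from foreign subsidiaries of resident firms 759.7.)

-4466.4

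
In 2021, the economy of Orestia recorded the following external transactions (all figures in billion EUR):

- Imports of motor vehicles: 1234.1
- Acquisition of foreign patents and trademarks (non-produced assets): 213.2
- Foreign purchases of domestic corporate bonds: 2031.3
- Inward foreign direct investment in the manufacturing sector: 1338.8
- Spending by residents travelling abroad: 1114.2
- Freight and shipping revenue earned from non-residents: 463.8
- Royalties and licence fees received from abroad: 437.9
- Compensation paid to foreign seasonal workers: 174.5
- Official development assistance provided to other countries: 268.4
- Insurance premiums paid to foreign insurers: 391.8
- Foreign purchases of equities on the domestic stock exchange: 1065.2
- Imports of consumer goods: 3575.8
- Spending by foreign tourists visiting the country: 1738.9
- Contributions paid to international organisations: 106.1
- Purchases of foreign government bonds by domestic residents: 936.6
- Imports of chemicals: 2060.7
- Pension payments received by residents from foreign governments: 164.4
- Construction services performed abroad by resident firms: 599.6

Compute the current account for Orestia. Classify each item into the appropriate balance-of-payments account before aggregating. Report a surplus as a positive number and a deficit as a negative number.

Goods: -2060.7 - 3575.8 - 1234.1 = -6870.6
Services: 599.6 - 1114.2 + 463.8 - 391.8 + 1738.9 + 437.9 = 1734.2
Primary income: -174.5
Secondary income: -106.1 - 268.4 + 164.4 = -210.1
Current account = (-6870.6) + 1734.2 + (-174.5) + (-210.1) = -5521.0
(Excluded from the current account — capital account: acquisition of foreign patents and trademarks (non-produced assets) 213.2; financial account: foreign purchases of domestic corporate bonds 2031.3, inward foreign direct investment in the manufacturing sector 1338.8, foreign purchases of equities on the domestic stock exchange 1065.2, purchases of foreign government bonds by domestic residents 936.6.)

-5521.0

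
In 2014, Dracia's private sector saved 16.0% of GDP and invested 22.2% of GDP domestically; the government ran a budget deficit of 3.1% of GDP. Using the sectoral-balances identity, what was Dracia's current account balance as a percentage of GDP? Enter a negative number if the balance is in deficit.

-9.3

By the sectoral-balances identity, CA = (S_private - I) + (T - G).
Private balance = 16.0 - 22.2 = -6.2
Government balance (T - G) = -3.1
CA = -6.2 + (-3.1) = -9.3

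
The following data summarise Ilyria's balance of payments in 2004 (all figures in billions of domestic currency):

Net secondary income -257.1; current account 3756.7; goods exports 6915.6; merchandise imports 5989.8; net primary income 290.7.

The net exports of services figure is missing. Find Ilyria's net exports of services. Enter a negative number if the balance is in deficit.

Current account = goods balance + services balance + net primary income + net secondary income
Sum of the known components = 959.4
Net exports of services = CA - (known components) = 3756.7 - 959.4 = 2797.3

2797.3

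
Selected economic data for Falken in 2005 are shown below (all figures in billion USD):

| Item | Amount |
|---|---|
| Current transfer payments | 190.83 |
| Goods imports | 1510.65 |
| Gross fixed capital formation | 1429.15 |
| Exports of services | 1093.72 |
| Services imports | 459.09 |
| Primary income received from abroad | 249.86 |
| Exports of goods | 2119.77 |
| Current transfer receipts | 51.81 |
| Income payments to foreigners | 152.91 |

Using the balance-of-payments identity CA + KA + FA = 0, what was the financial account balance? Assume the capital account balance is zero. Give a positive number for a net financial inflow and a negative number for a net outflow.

Goods balance = 2119.77 - 1510.65 = 609.12
Services balance = 1093.72 - 459.09 = 634.63
Trade balance (goods + services) = 609.12 + 634.63 = 1243.75
Net primary income = 249.86 - 152.91 = 96.95
Net secondary income = 51.81 - 190.83 = -139.02
Current account = 1243.75 + 96.95 + (-139.02) = 1201.68
Financial account = -(1201.68) = -1201.68

-1201.68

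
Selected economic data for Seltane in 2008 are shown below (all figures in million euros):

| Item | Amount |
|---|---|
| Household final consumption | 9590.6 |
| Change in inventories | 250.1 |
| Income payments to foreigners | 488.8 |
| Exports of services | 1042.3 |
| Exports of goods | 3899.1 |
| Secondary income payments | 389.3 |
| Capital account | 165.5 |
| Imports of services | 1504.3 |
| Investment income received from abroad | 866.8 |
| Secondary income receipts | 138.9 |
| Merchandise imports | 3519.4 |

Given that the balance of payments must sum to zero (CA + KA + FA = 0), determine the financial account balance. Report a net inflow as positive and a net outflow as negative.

-210.8

Goods balance = 3899.1 - 3519.4 = 379.7
Services balance = 1042.3 - 1504.3 = -462.0
Trade balance (goods + services) = 379.7 + (-462.0) = -82.3
Net primary income = 866.8 - 488.8 = 378.0
Net secondary income = 138.9 - 389.3 = -250.4
Current account = -82.3 + 378.0 + (-250.4) = 45.3
Financial account = -(45.3 + 165.5) = -210.8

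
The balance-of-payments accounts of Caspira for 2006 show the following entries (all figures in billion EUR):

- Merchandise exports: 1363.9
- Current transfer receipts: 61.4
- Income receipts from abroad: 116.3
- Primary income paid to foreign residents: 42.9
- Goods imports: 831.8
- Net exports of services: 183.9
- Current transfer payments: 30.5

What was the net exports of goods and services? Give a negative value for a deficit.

Goods balance = 1363.9 - 831.8 = 532.1
Services balance = 183.9
Trade balance (goods + services) = 532.1 + 183.9 = 716.0

716.0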